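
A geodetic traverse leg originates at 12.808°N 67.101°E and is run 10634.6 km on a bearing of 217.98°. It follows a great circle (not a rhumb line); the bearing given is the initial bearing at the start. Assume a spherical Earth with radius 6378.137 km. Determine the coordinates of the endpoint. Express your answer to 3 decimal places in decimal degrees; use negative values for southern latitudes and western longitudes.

δ = 10634.6/6378.137 = 1.667352 rad (95.5322°).
With φ₁ = 12.808° = 0.223542 rad and θ = 217.98° = 3.804469 rad:
Applying the spherical law of cosines for sides, sin φ₂ = sin φ₁ cos δ + cos φ₁ sin δ cos θ = -0.786405, so φ₂ = -51.851°.
For the longitude increment, Δλ = atan2( sin θ sin δ cos φ₁, cos δ − sin φ₁ sin φ₂ ) = atan2(-0.597280, 0.077928) = -82.567°.
λ₂ = λ₁ + Δλ = -15.466°.

latitude -51.851°, longitude -15.466°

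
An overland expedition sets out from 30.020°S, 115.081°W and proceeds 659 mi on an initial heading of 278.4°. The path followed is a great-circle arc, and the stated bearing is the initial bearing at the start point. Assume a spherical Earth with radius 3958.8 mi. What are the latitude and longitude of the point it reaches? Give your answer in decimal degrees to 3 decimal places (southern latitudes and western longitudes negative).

latitude -28.192°, longitude -125.799°

The arc subtends δ = 659/3958.8 = 0.166465 rad at the centre.
Start latitude φ₁ = -0.523948 rad; initial bearing θ = 4.858997 rad.
sin φ₂ = sin φ₁ cos δ + cos φ₁ sin δ cos θ = (-0.500302)(0.986177) + (0.865851)(0.165697)(0.146083) = -0.472428
φ₂ = asin(-0.472428) = -0.492044 rad = -28.192°.
Δλ = atan2( sin θ sin δ cos φ₁ , cos δ − sin φ₁ sin φ₂ ) = atan2(-0.141930, 0.749820) = -0.187072 rad = -10.718°.
λ₂ = -115.081° + -10.718° = -125.799°.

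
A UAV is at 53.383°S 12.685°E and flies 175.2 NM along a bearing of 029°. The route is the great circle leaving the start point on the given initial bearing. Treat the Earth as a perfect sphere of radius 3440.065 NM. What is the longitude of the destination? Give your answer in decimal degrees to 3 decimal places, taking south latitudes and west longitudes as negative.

longitude 14.923°

Central angle δ = d/R = 0.050929 rad.
Start latitude φ₁ = -0.931709 rad; initial bearing θ = 0.506145 rad.
Applying the spherical law of cosines for sides, sin φ₂ = sin φ₁ cos δ + cos φ₁ sin δ cos θ = -0.775043, so φ₂ = -50.809°.
Then Δλ = atan2(0.014721, 0.376623) = 0.039067 rad, from sin θ sin δ cos φ₁ over cos δ − sin φ₁ sin φ₂.
λ₂ = λ₁ + Δλ = 14.923°.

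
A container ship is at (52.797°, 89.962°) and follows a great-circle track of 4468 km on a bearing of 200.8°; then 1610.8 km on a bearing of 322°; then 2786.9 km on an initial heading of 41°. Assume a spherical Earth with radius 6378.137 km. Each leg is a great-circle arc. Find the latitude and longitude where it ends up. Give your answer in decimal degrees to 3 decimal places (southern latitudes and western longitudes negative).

latitude 42.550°, longitude 88.647°

Apply the spherical direct solution leg by leg, carrying full precision between legs.
Leg 1: from (52.797°, 89.962°), δ = 4468/6378.137 = 0.700518 rad, θ = 200.8° → φ = 14.157°, λ = 76.307°.
Leg 2: from (14.157°, 76.307°), δ = 1610.8/6378.137 = 0.252550 rad, θ = 322° → φ = 25.324°, λ = 66.508°.
Leg 3: from (25.324°, 66.508°), δ = 2786.9/6378.137 = 0.436946 rad, θ = 41° → φ = 42.550°, λ = 88.647°.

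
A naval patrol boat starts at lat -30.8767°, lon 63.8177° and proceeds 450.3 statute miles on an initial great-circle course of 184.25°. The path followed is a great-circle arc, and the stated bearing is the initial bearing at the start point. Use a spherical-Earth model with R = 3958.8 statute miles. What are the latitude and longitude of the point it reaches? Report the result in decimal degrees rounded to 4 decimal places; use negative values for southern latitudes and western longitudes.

latitude -37.3746°, longitude 63.2112°

Central angle δ = d/R = 0.113747 rad.
Start latitude φ₁ = -0.538900 rad; initial bearing θ = 3.215769 rad.
Destination latitude: φ₂ = arcsin( sin φ₁ cos δ + cos φ₁ sin δ cos θ ) = arcsin(-0.607023) = -37.3746°.
Then Δλ = atan2(-0.007219, 0.682018) = -0.010585 rad, from sin θ sin δ cos φ₁ over cos δ − sin φ₁ sin φ₂.
Hence λ₂ = 63.8177° + -0.6065° = 63.2112°.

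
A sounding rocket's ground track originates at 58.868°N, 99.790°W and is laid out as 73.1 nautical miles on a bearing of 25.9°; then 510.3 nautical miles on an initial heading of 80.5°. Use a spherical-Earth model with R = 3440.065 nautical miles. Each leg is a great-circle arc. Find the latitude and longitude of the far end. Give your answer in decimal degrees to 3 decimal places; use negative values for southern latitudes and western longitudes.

Apply the spherical direct solution leg by leg, carrying full precision between legs.
Leg 1: from (58.868°, -99.790°), δ = 73.1/3440.065 = 0.021250 rad, θ = 25.9° → φ = 59.959°, λ = -98.728°.
Leg 2: from (59.959°, -98.728°), δ = 510.3/3440.065 = 0.148340 rad, θ = 80.5° → φ = 60.270°, λ = -81.634°.

latitude 60.270°, longitude -81.634°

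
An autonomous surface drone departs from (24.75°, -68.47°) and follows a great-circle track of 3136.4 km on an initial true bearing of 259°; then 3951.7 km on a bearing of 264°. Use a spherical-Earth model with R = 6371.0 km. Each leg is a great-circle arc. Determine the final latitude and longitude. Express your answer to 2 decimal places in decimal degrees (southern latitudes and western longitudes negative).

latitude 10.10°, longitude -133.40°

Apply the spherical direct solution leg by leg, carrying full precision between legs.
Leg 1: from (24.75°, -68.47°), δ = 3136.4/6371 = 0.492293 rad, θ = 259° → φ = 16.68°, λ = -97.44°.
Leg 2: from (16.68°, -97.44°), δ = 3951.7/6371 = 0.620264 rad, θ = 264° → φ = 10.10°, λ = -133.40°.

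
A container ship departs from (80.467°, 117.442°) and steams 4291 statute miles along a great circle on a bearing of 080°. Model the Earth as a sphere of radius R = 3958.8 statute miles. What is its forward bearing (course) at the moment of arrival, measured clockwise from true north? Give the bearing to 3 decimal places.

The arc subtends δ = 4291/3958.8 = 1.083914 rad at the centre.
Converting: φ₁ = 1.404414 rad, θ = 1.396263 rad.
Applying the spherical law of cosines for sides, sin φ₂ = sin φ₁ cos δ + cos φ₁ sin δ cos θ = 0.486828, so φ₂ = 29.132°.
Δλ = atan2( sin θ sin δ cos φ₁ , cos δ − sin φ₁ sin φ₂ ) = atan2(0.144147, -0.012233) = 1.655458 rad = 94.851°.
λ₂ = 117.442° + 94.851° = 212.293°, normalized to (−180°, 180°] → -147.707°.
The forward bearing on arrival equals the back-azimuth from the destination plus 180°.
Back-azimuth from P₂ (29.132°, -147.707°) to P₁ (80.467°, 117.442°), with Δλ' = λ₁ − λ₂ = 265.149°: atan2( sin Δλ' cos φ₁ , cos φ₂ sin φ₁ − sin φ₂ cos φ₁ cos Δλ' ) = 349.239°.
Final bearing = (349.239° + 180°) mod 360° = 169.239°.

final bearing 169.239°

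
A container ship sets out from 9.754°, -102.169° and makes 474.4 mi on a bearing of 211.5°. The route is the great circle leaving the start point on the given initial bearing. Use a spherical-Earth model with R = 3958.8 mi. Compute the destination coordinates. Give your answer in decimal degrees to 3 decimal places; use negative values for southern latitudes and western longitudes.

latitude 3.885°, longitude -105.758°

Central angle δ = d/R = 0.119834 rad.
Converting: φ₁ = 0.170239 rad, θ = 3.691371 rad.
Applying the spherical law of cosines for sides, sin φ₂ = sin φ₁ cos δ + cos φ₁ sin δ cos θ = 0.067746, so φ₂ = 3.885°.
Then Δλ = atan2(-0.061561, 0.981351) = -0.062648 rad, from sin θ sin δ cos φ₁ over cos δ − sin φ₁ sin φ₂.
Hence λ₂ = -102.169° + -3.589° = -105.758°.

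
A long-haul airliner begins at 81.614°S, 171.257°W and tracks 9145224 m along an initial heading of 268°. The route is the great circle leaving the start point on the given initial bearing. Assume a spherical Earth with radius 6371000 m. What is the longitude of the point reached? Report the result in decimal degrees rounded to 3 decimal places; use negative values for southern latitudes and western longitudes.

δ = 9145224/6371000 = 1.435446 rad (82.2450°).
Converting: φ₁ = -1.424433 rad, θ = 4.677482 rad.
Destination latitude: φ₂ = arcsin( sin φ₁ cos δ + cos φ₁ sin δ cos θ ) = arcsin(-0.138538) = -7.963°.
Δλ = atan2( sin θ sin δ cos φ₁ , cos δ − sin φ₁ sin φ₂ ) = atan2(-0.144419, -0.002119) = -1.585469 rad = -90.841°.
λ₂ = -171.257° + -90.841° = -262.098°, normalized to (−180°, 180°] → 97.902°.

longitude 97.902°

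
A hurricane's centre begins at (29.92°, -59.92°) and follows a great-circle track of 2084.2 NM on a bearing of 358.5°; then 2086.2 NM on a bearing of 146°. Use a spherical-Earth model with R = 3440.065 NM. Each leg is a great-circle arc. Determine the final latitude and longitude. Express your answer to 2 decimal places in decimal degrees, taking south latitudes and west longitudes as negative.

latitude 32.66°, longitude -39.67°

Apply the spherical direct solution leg by leg, carrying full precision between legs.
Leg 1: from (29.92°, -59.92°), δ = 2084.2/3440.065 = 0.605861 rad, θ = 358.5° → φ = 64.61°, λ = -61.91°.
Leg 2: from (64.61°, -61.91°), δ = 2086.2/3440.065 = 0.606442 rad, θ = 146° → φ = 32.66°, λ = -39.67°.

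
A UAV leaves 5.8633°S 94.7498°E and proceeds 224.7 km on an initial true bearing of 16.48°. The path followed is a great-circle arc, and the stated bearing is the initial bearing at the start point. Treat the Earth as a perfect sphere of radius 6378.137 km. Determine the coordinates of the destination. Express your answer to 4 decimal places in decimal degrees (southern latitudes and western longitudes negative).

latitude -3.9274°, longitude 95.3237°

The arc subtends δ = 224.7/6378.137 = 0.035230 rad at the centre.
With φ₁ = -5.8633° = -0.102334 rad and θ = 16.48° = 0.287630 rad:
Applying the spherical law of cosines for sides, sin φ₂ = sin φ₁ cos δ + cos φ₁ sin δ cos θ = -0.068493, so φ₂ = -3.9274°.
Then Δλ = atan2(0.009940, 0.992383) = 0.010016 rad, from sin θ sin δ cos φ₁ over cos δ − sin φ₁ sin φ₂.
λ₂ = 94.7498° + 0.5739° = 95.3237°.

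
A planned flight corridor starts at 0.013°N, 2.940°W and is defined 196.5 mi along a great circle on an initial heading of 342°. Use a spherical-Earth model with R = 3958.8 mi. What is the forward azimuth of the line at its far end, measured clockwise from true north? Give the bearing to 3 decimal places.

final bearing 341.979°

Angular distance δ = d/R = 196.5 / 3958.8 = 0.049636 rad.
With φ₁ = 0.013° = 0.000227 rad and θ = 342° = 5.969026 rad:
Destination latitude: φ₂ = arcsin( sin φ₁ cos δ + cos φ₁ sin δ cos θ ) = arcsin(0.047414) = 2.718°.
For the longitude increment, Δλ = atan2( sin θ sin δ cos φ₁, cos δ − sin φ₁ sin φ₂ ) = atan2(-0.015332, 0.998758) = -0.879°.
λ₂ = λ₁ + Δλ = -3.819°.
The forward bearing on arrival equals the back-azimuth from the destination plus 180°.
Back-azimuth from P₂ (2.718°, -3.819°) to P₁ (0.013°, -2.940°), with Δλ' = λ₁ − λ₂ = 0.879°: atan2( sin Δλ' cos φ₁ , cos φ₂ sin φ₁ − sin φ₂ cos φ₁ cos Δλ' ) = 161.979°.
Final bearing = (161.979° + 180°) mod 360° = 341.979°.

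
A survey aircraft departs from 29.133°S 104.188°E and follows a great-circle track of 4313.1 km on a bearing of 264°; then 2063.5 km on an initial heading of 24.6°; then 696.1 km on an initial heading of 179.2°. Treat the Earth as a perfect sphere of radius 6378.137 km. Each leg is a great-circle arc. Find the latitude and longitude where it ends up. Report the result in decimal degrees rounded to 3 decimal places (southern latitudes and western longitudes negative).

Apply the spherical direct solution leg by leg, carrying full precision between legs.
Leg 1: from (-29.133°, 104.188°), δ = 4313.1/6378.137 = 0.676232 rad, θ = 264° → φ = -25.903°, λ = 60.404°.
Leg 2: from (-25.903°, 60.404°), δ = 2063.5/6378.137 = 0.323527 rad, θ = 24.6° → φ = -8.868°, λ = 68.101°.
Leg 3: from (-8.868°, 68.101°), δ = 696.1/6378.137 = 0.109138 rad, θ = 179.2° → φ = -15.121°, λ = 68.191°.

latitude -15.121°, longitude 68.191°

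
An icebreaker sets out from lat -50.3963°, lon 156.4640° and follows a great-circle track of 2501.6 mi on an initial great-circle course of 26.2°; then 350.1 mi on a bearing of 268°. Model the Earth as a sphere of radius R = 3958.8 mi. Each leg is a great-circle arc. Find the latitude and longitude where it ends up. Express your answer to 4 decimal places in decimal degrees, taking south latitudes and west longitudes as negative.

latitude -16.5996°, longitude 166.9612°

Apply the spherical direct solution leg by leg, carrying full precision between legs.
Leg 1: from (-50.3963°, 156.4640°), δ = 2501.6/3958.8 = 0.631909 rad, θ = 26.2° → φ = -16.4892°, λ = 172.2459°.
Leg 2: from (-16.4892°, 172.2459°), δ = 350.1/3958.8 = 0.088436 rad, θ = 268° → φ = -16.5996°, λ = 166.9612°.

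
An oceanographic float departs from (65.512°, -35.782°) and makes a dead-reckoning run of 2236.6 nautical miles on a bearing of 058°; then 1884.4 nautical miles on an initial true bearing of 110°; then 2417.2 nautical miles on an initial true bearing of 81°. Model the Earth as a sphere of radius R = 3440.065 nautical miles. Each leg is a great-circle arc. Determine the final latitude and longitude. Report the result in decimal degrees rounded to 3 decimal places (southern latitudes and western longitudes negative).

latitude 34.487°, longitude 140.305°

Apply the spherical direct solution leg by leg, carrying full precision between legs.
Leg 1: from (65.512°, -35.782°), δ = 2236.6/3440.065 = 0.650162 rad, θ = 58° → φ = 59.020°, λ = 49.982°.
Leg 2: from (59.020°, 49.982°), δ = 1884.4/3440.065 = 0.547780 rad, θ = 110° → φ = 39.808°, λ = 89.555°.
Leg 3: from (39.808°, 89.555°), δ = 2417.2/3440.065 = 0.702661 rad, θ = 81° → φ = 34.487°, λ = 140.305°.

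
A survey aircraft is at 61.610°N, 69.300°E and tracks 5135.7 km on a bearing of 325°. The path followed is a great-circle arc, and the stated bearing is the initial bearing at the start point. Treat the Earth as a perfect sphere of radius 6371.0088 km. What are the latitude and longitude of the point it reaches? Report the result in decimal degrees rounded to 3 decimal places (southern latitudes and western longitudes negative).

latitude 62.886°, longitude -45.453°

δ = 5135.7/6371.0088 = 0.806105 rad (46.1864°).
Converting: φ₁ = 1.075297 rad, θ = 5.672320 rad.
sin φ₂ = sin φ₁ cos δ + cos φ₁ sin δ cos θ = (0.879732)(0.692315) + (0.475471)(0.721596)(0.819152) = 0.890100
φ₂ = asin(0.890100) = 1.097565 rad = 62.886°.
For the longitude increment, Δλ = atan2( sin θ sin δ cos φ₁, cos δ − sin φ₁ sin φ₂ ) = atan2(-0.196793, -0.090735) = -114.753°.
λ₂ = 69.300° + -114.753° = -45.453°.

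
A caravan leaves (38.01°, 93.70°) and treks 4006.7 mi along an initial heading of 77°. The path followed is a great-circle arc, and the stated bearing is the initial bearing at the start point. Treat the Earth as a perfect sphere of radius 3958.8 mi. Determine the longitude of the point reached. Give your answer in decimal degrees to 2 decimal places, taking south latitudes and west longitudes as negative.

longitude 163.73°

Angular distance δ = d/R = 4006.7 / 3958.8 = 1.012100 rad.
Start latitude φ₁ = 0.663400 rad; initial bearing θ = 1.343904 rad.
sin φ₂ = sin φ₁ cos δ + cos φ₁ sin δ cos θ = (0.615799)(0.530082) + (0.787903)(0.847947)(0.224951) = 0.476713
φ₂ = asin(0.476713) = 0.496912 rad = 28.47°.
For the longitude increment, Δλ = atan2( sin θ sin δ cos φ₁, cos δ − sin φ₁ sin φ₂ ) = atan2(0.650977, 0.236522) = 70.03°.
λ₂ = 93.70° + 70.03° = 163.73°.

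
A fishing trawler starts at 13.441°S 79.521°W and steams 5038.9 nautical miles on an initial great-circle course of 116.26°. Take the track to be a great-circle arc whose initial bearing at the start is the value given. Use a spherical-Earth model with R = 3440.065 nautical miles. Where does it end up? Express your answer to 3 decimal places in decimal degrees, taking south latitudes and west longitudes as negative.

latitude -26.905°, longitude 10.436°

Angular distance δ = d/R = 5038.9 / 3440.065 = 1.464769 rad.
Start latitude φ₁ = -0.234590 rad; initial bearing θ = 2.029120 rad.
sin φ₂ = sin φ₁ cos δ + cos φ₁ sin δ cos θ = (-0.232444)(0.105829) + (0.972610)(0.994384)(-0.442445) = -0.452509
φ₂ = asin(-0.452509) = -0.469577 rad = -26.905°.
Then Δλ = atan2(0.867334, 0.000646) = 1.570052 rad, from sin θ sin δ cos φ₁ over cos δ − sin φ₁ sin φ₂.
λ₂ = -79.521° + 89.957° = 10.436°.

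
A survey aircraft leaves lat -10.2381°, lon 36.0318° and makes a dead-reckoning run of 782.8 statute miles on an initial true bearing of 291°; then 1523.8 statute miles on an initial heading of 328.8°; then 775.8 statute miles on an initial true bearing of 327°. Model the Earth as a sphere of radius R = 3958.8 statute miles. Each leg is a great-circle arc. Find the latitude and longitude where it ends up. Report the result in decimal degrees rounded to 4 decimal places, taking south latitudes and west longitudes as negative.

Apply the spherical direct solution leg by leg, carrying full precision between legs.
Leg 1: from (-10.2381°, 36.0318°), δ = 782.8/3958.8 = 0.197737 rad, θ = 291° → φ = -6.0269°, λ = 25.4044°.
Leg 2: from (-6.0269°, 25.4044°), δ = 1523.8/3958.8 = 0.384915 rad, θ = 328.8° → φ = 12.8315°, λ = 13.8972°.
Leg 3: from (12.8315°, 13.8972°), δ = 775.8/3958.8 = 0.195968 rad, θ = 327° → φ = 22.1516°, λ = 7.3223°.

latitude 22.1516°, longitude 7.3223°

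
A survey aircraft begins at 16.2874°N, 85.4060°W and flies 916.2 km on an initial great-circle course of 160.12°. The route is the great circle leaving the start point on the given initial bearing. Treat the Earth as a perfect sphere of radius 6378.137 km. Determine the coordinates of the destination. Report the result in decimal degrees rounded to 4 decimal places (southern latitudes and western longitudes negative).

The arc subtends δ = 916.2/6378.137 = 0.143647 rad at the centre.
With φ₁ = 16.2874° = 0.284269 rad and θ = 160.12° = 2.794621 rad:
Applying the spherical law of cosines for sides, sin φ₂ = sin φ₁ cos δ + cos φ₁ sin δ cos θ = 0.148347, so φ₂ = 8.5312°.
Δλ = atan2( sin θ sin δ cos φ₁ , cos δ − sin φ₁ sin φ₂ ) = atan2(0.046726, 0.948096) = 0.049244 rad = 2.8215°.
λ₂ = -85.4060° + 2.8215° = -82.5845°.

latitude 8.5312°, longitude -82.5845°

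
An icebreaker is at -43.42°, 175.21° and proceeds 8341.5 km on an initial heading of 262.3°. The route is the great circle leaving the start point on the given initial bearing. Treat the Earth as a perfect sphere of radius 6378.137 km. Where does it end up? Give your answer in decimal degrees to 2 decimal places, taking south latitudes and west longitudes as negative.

Angular distance δ = d/R = 8341.5 / 6378.137 = 1.307827 rad.
Start latitude φ₁ = -0.757822 rad; initial bearing θ = 4.577999 rad.
Destination latitude: φ₂ = arcsin( sin φ₁ cos δ + cos φ₁ sin δ cos θ ) = arcsin(-0.272647) = -15.82°.
For the longitude increment, Δλ = atan2( sin θ sin δ cos φ₁, cos δ − sin φ₁ sin φ₂ ) = atan2(-0.695041, 0.072548) = -84.04°.
λ₂ = λ₁ + Δλ = 91.17°.

latitude -15.82°, longitude 91.17°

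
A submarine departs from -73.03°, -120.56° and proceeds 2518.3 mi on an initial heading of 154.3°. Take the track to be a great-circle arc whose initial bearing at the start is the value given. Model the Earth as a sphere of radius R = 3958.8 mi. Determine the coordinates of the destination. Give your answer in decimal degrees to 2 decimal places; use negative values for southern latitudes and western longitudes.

δ = 2518.3/3958.8 = 0.636127 rad (36.4474°).
With φ₁ = -73.03° = -1.274614 rad and θ = 154.3° = 2.693043 rad:
Applying the spherical law of cosines for sides, sin φ₂ = sin φ₁ cos δ + cos φ₁ sin δ cos θ = -0.925620, so φ₂ = -67.76°.
Δλ = atan2( sin θ sin δ cos φ₁ , cos δ − sin φ₁ sin φ₂ ) = atan2(0.075195, -0.080914) = 2.392814 rad = 137.10°.
Hence λ₂ = -120.56° + 137.10° = 16.54°.

latitude -67.76°, longitude 16.54°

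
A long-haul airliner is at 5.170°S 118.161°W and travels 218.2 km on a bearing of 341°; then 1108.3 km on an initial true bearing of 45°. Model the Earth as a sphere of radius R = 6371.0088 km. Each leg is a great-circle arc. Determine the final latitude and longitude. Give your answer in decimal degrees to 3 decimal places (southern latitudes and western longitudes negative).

Apply the spherical direct solution leg by leg, carrying full precision between legs.
Leg 1: from (-5.170°, -118.161°), δ = 218.2/6371.0088 = 0.034249 rad, θ = 341° → φ = -3.314°, λ = -118.801°.
Leg 2: from (-3.314°, -118.801°), δ = 1108.3/6371.0088 = 0.173960 rad, θ = 45° → φ = 3.741°, λ = -111.756°.

latitude 3.741°, longitude -111.756°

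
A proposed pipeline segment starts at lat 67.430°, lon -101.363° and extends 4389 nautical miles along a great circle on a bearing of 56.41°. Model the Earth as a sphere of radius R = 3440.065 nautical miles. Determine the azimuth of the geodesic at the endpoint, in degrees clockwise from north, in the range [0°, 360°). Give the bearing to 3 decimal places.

final bearing 158.742°

δ = 4389/3440.065 = 1.275848 rad (73.1007°).
Start latitude φ₁ = 1.176876 rad; initial bearing θ = 0.984540 rad.
sin φ₂ = sin φ₁ cos δ + cos φ₁ sin δ cos θ = (0.923411)(0.290690) + (0.383812)(0.956817)(0.553246) = 0.471600
φ₂ = asin(0.471600) = 0.491104 rad = 28.138°.
For the longitude increment, Δλ = atan2( sin θ sin δ cos φ₁, cos δ − sin φ₁ sin φ₂ ) = atan2(0.305916, -0.144790) = 115.328°.
λ₂ = -101.363° + 115.328° = 13.965°.
The forward bearing on arrival equals the back-azimuth from the destination plus 180°.
Back-azimuth from P₂ (28.138°, 13.965°) to P₁ (67.430°, -101.363°), with Δλ' = λ₁ − λ₂ = -115.328°: atan2( sin Δλ' cos φ₁ , cos φ₂ sin φ₁ − sin φ₂ cos φ₁ cos Δλ' ) = 338.742°.
Final bearing = (338.742° + 180°) mod 360° = 158.742°.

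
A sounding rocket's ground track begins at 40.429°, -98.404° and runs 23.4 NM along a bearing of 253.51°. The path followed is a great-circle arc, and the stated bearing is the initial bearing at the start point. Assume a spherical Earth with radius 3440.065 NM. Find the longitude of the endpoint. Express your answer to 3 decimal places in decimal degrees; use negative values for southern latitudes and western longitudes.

δ = 23.4/3440.065 = 0.006802 rad (0.3897°).
Converting: φ₁ = 0.705619 rad, θ = 4.424584 rad.
Destination latitude: φ₂ = arcsin( sin φ₁ cos δ + cos φ₁ sin δ cos θ ) = arcsin(0.647021) = 40.317°.
Then Δλ = atan2(-0.004965, 0.580381) = -0.008554 rad, from sin θ sin δ cos φ₁ over cos δ − sin φ₁ sin φ₂.
Hence λ₂ = -98.404° + -0.490° = -98.894°.

longitude -98.894°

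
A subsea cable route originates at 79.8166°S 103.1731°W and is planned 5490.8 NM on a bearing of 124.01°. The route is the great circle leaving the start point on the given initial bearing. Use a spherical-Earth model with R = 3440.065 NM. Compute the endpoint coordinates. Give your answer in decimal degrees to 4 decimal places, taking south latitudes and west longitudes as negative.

latitude -4.2394°, longitude 20.6307°

Angular distance δ = d/R = 5490.8 / 3440.065 = 1.596133 rad.
With φ₁ = -79.8166° = -1.393062 rad and θ = 124.01° = 2.164383 rad:
Destination latitude: φ₂ = arcsin( sin φ₁ cos δ + cos φ₁ sin δ cos θ ) = arcsin(-0.073924) = -4.2394°.
Δλ = atan2( sin θ sin δ cos φ₁ , cos δ − sin φ₁ sin φ₂ ) = atan2(0.146509, -0.098093) = 2.160784 rad = 123.8038°.
λ₂ = λ₁ + Δλ = 20.6307°.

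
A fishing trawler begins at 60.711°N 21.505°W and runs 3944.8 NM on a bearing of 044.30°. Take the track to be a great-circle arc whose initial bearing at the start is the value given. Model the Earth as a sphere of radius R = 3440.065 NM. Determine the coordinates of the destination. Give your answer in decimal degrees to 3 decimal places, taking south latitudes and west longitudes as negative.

Central angle δ = d/R = 1.146723 rad.
Start latitude φ₁ = 1.059607 rad; initial bearing θ = 0.773181 rad.
Destination latitude: φ₂ = arcsin( sin φ₁ cos δ + cos φ₁ sin δ cos θ ) = arcsin(0.677988) = 42.687°.
For the longitude increment, Δλ = atan2( sin θ sin δ cos φ₁, cos δ − sin φ₁ sin φ₂ ) = atan2(0.311410, -0.179840) = 120.007°.
λ₂ = -21.505° + 120.007° = 98.502°.

latitude 42.687°, longitude 98.502°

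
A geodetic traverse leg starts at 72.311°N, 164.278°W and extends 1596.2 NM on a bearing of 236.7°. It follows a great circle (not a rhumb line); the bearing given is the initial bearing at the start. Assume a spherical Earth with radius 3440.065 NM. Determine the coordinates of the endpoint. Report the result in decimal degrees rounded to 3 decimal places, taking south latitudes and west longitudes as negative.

latitude 51.017°, longitude 159.239°

Central angle δ = d/R = 0.464003 rad.
With φ₁ = 72.311° = 1.262065 rad and θ = 236.7° = 4.131194 rad:
Applying the spherical law of cosines for sides, sin φ₂ = sin φ₁ cos δ + cos φ₁ sin δ cos θ = 0.777330, so φ₂ = 51.017°.
Δλ = atan2( sin θ sin δ cos φ₁ , cos δ − sin φ₁ sin φ₂ ) = atan2(-0.113655, 0.153691) = -0.636750 rad = -36.483°.
λ₂ = -164.278° + -36.483° = -200.761°, normalized to (−180°, 180°] → 159.239°.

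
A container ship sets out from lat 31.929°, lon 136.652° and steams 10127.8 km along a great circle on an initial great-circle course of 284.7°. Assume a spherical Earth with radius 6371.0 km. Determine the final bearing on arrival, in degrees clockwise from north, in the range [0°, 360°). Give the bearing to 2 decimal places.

final bearing 237.01°

Angular distance δ = d/R = 10127.8 / 6371 = 1.589672 rad.
Start latitude φ₁ = 0.557266 rad; initial bearing θ = 4.968952 rad.
sin φ₂ = sin φ₁ cos δ + cos φ₁ sin δ cos θ = (0.528868)(-0.018875) + (0.848704)(0.999822)(0.253758) = 0.205345
φ₂ = asin(0.205345) = 0.206816 rad = 11.850°.
Δλ = atan2( sin θ sin δ cos φ₁ , cos δ − sin φ₁ sin φ₂ ) = atan2(-0.820778, -0.127475) = -1.724875 rad = -98.828°.
λ₂ = 136.652° + -98.828° = 37.824°.
The forward bearing on arrival equals the back-azimuth from the destination plus 180°.
Back-azimuth from P₂ (11.85°, 37.82°) to P₁ (31.93°, 136.65°), with Δλ' = λ₁ − λ₂ = 98.83°: atan2( sin Δλ' cos φ₁ , cos φ₂ sin φ₁ − sin φ₂ cos φ₁ cos Δλ' ) = 57.01°.
Final bearing = (57.01° + 180°) mod 360° = 237.01°.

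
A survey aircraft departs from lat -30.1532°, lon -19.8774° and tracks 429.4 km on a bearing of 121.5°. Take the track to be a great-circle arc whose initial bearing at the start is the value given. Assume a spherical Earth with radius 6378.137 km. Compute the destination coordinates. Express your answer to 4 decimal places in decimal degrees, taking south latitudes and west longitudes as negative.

latitude -32.1116°, longitude -15.9944°

δ = 429.4/6378.137 = 0.067324 rad (3.8574°).
Converting: φ₁ = -0.526273 rad, θ = 2.120575 rad.
Destination latitude: φ₂ = arcsin( sin φ₁ cos δ + cos φ₁ sin δ cos θ ) = arcsin(-0.531570) = -32.1116°.
Δλ = atan2( sin θ sin δ cos φ₁ , cos δ − sin φ₁ sin φ₂ ) = atan2(0.049598, 0.730720) = 0.067772 rad = 3.8830°.
Hence λ₂ = -19.8774° + 3.8830° = -15.9944°.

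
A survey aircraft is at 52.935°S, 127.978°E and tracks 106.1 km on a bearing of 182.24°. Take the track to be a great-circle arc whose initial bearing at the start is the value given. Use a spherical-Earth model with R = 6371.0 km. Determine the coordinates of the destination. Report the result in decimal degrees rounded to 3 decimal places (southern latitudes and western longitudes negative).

Central angle δ = d/R = 0.016654 rad.
With φ₁ = -52.935° = -0.923890 rad and θ = 182.24° = 3.180688 rad:
sin φ₂ = sin φ₁ cos δ + cos φ₁ sin δ cos θ = (-0.797952)(0.999861) + (0.602721)(0.016653)(-0.999236) = -0.807871
φ₂ = asin(-0.807871) = -0.940531 rad = -53.888°.
Δλ = atan2( sin θ sin δ cos φ₁ , cos δ − sin φ₁ sin φ₂ ) = atan2(-0.000392, 0.355219) = -0.001104 rad = -0.063°.
λ₂ = 127.978° + -0.063° = 127.915°.

latitude -53.888°, longitude 127.915°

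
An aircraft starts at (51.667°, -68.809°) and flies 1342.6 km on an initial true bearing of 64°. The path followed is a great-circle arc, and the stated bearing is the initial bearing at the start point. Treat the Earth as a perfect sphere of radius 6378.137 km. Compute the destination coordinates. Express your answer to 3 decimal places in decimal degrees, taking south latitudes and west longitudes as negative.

δ = 1342.6/6378.137 = 0.210500 rad (12.0608°).
With φ₁ = 51.667° = 0.901759 rad and θ = 64° = 1.117011 rad:
Destination latitude: φ₂ = arcsin( sin φ₁ cos δ + cos φ₁ sin δ cos θ ) = arcsin(0.823916) = 55.479°.
For the longitude increment, Δλ = atan2( sin θ sin δ cos φ₁, cos δ − sin φ₁ sin φ₂ ) = atan2(0.116481, 0.331631) = 19.353°.
λ₂ = -68.809° + 19.353° = -49.456°.

latitude 55.479°, longitude -49.456°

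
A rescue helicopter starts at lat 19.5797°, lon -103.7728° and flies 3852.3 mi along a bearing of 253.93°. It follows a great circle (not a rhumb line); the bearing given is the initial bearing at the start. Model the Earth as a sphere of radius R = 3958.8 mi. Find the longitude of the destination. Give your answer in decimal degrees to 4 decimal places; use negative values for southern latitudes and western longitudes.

Angular distance δ = d/R = 3852.3 / 3958.8 = 0.973098 rad.
Converting: φ₁ = 0.341730 rad, θ = 4.431915 rad.
Destination latitude: φ₂ = arcsin( sin φ₁ cos δ + cos φ₁ sin δ cos θ ) = arcsin(-0.027006) = -1.5475°.
Δλ = atan2( sin θ sin δ cos φ₁ , cos δ − sin φ₁ sin φ₂ ) = atan2(-0.748400, 0.571791) = -0.918384 rad = -52.6195°.
λ₂ = λ₁ + Δλ = -156.3923°.

longitude -156.3923°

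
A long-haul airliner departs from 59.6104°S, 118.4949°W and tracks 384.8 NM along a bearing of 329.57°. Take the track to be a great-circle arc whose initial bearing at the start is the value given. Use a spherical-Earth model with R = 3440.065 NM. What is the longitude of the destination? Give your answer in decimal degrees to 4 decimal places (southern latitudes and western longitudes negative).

longitude -124.0081°

δ = 384.8/3440.065 = 0.111858 rad (6.4090°).
Converting: φ₁ = -1.040398 rad, θ = 5.752082 rad.
Applying the spherical law of cosines for sides, sin φ₂ = sin φ₁ cos δ + cos φ₁ sin δ cos θ = -0.808525, so φ₂ = -53.9520°.
Then Δλ = atan2(-0.028601, 0.296313) = -0.096223 rad, from sin θ sin δ cos φ₁ over cos δ − sin φ₁ sin φ₂.
λ₂ = -118.4949° + -5.5132° = -124.0081°.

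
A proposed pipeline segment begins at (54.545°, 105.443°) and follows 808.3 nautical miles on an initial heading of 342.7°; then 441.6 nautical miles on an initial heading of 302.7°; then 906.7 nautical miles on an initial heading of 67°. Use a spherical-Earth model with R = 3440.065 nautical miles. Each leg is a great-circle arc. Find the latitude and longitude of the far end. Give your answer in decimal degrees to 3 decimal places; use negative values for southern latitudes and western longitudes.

Apply the spherical direct solution leg by leg, carrying full precision between legs.
Leg 1: from (54.545°, 105.443°), δ = 808.3/3440.065 = 0.234966 rad, θ = 342.7° → φ = 67.091°, λ = 95.198°.
Leg 2: from (67.091°, 95.198°), δ = 441.6/3440.065 = 0.128370 rad, θ = 302.7° → φ = 70.130°, λ = 76.720°.
Leg 3: from (70.130°, 76.720°), δ = 906.7/3440.065 = 0.263571 rad, θ = 67° → φ = 70.491°, λ = 122.618°.

latitude 70.491°, longitude 122.618°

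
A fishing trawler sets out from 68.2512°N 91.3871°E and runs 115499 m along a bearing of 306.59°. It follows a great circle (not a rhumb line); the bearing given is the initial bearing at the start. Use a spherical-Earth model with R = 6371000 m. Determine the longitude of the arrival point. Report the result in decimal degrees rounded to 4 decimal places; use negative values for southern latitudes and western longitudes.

Central angle δ = d/R = 0.018129 rad.
Start latitude φ₁ = 1.191208 rad; initial bearing θ = 5.351005 rad.
sin φ₂ = sin φ₁ cos δ + cos φ₁ sin δ cos θ = (0.928817)(0.999836) + (0.370538)(0.018128)(0.596085) = 0.932669
φ₂ = asin(0.932669) = 1.201741 rad = 68.8547°.
For the longitude increment, Δλ = atan2( sin θ sin δ cos φ₁, cos δ − sin φ₁ sin φ₂ ) = atan2(-0.005393, 0.133557) = -2.3125°.
λ₂ = 91.3871° + -2.3125° = 89.0746°.

longitude 89.0746°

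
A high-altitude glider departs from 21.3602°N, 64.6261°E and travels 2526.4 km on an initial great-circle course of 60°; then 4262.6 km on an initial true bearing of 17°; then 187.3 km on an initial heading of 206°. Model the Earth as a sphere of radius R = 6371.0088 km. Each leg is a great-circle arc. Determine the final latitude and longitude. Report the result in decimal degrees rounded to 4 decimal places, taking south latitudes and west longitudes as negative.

Apply the spherical direct solution leg by leg, carrying full precision between legs.
Leg 1: from (21.3602°, 64.6261°), δ = 2526.4/6371.0088 = 0.396546 rad, θ = 60° → φ = 31.0521°, λ = 87.6080°.
Leg 2: from (31.0521°, 87.6080°), δ = 4262.6/6371.0088 = 0.669062 rad, θ = 17° → φ = 65.8894°, λ = 113.9627°.
Leg 3: from (65.8894°, 113.9627°), δ = 187.3/6371.0088 = 0.029399 rad, θ = 206° → φ = 64.3655°, λ = 112.2559°.

latitude 64.3655°, longitude 112.2559°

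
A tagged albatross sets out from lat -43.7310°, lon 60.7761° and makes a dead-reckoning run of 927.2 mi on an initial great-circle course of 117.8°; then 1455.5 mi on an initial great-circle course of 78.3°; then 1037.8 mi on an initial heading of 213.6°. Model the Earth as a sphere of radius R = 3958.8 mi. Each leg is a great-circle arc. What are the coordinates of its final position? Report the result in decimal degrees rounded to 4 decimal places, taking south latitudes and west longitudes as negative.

latitude -52.5248°, longitude 92.9117°

Apply the spherical direct solution leg by leg, carrying full precision between legs.
Leg 1: from (-43.7310°, 60.7761°), δ = 927.2/3958.8 = 0.234212 rad, θ = 117.8° → φ = -48.6434°, λ = 78.8773°.
Leg 2: from (-48.6434°, 78.8773°), δ = 1455.5/3958.8 = 0.367662 rad, θ = 78.3° → φ = -40.7143°, λ = 106.5457°.
Leg 3: from (-40.7143°, 106.5457°), δ = 1037.8/3958.8 = 0.262150 rad, θ = 213.6° → φ = -52.5248°, λ = 92.9117°.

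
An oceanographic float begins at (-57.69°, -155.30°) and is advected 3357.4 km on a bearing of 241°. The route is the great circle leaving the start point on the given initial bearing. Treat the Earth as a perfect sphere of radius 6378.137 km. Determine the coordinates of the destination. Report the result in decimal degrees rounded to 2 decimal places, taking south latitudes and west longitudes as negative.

Angular distance δ = d/R = 3357.4 / 6378.137 = 0.526392 rad.
Converting: φ₁ = -1.006880 rad, θ = 4.206243 rad.
Applying the spherical law of cosines for sides, sin φ₂ = sin φ₁ cos δ + cos φ₁ sin δ cos θ = -0.860946, so φ₂ = -59.42°.
Δλ = atan2( sin θ sin δ cos φ₁ , cos δ − sin φ₁ sin φ₂ ) = atan2(-0.234872, 0.136981) = -1.042810 rad = -59.75°.
λ₂ = -155.30° + -59.75° = -215.05°, normalized to (−180°, 180°] → 144.95°.

latitude -59.42°, longitude 144.95°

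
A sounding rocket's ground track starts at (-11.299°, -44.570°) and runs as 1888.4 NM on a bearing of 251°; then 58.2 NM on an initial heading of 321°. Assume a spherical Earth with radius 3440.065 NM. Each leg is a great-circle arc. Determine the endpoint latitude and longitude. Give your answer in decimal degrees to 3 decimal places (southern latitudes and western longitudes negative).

latitude -18.741°, longitude -76.772°

Apply the spherical direct solution leg by leg, carrying full precision between legs.
Leg 1: from (-11.299°, -44.570°), δ = 1888.4/3440.065 = 0.548943 rad, θ = 251° → φ = -19.495°, λ = -76.128°.
Leg 2: from (-19.495°, -76.128°), δ = 58.2/3440.065 = 0.016918 rad, θ = 321° → φ = -18.741°, λ = -76.772°.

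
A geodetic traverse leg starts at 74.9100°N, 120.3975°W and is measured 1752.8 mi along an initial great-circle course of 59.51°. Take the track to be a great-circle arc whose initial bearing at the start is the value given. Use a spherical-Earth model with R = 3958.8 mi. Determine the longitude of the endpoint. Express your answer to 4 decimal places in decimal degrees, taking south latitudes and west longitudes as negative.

Central angle δ = d/R = 0.442760 rad.
Start latitude φ₁ = 1.307426 rad; initial bearing θ = 1.038645 rad.
Destination latitude: φ₂ = arcsin( sin φ₁ cos δ + cos φ₁ sin δ cos θ ) = arcsin(0.929008) = 68.2807°.
Δλ = atan2( sin θ sin δ cos φ₁ , cos δ − sin φ₁ sin φ₂ ) = atan2(0.096114, 0.006598) = 1.502253 rad = 86.0728°.
Hence λ₂ = -120.3975° + 86.0728° = -34.3247°.

longitude -34.3247°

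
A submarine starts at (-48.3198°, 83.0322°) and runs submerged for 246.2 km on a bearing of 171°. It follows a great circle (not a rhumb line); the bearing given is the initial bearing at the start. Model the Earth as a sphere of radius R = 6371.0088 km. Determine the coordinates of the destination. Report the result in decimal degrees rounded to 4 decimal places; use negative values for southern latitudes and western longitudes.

Angular distance δ = d/R = 246.2 / 6371.0088 = 0.038644 rad.
Converting: φ₁ = -0.843340 rad, θ = 2.984513 rad.
Destination latitude: φ₂ = arcsin( sin φ₁ cos δ + cos φ₁ sin δ cos θ ) = arcsin(-0.771685) = -50.5054°.
Then Δλ = atan2(0.004019, 0.422907) = 0.009503 rad, from sin θ sin δ cos φ₁ over cos δ − sin φ₁ sin φ₂.
λ₂ = 83.0322° + 0.5445° = 83.5767°.

latitude -50.5054°, longitude 83.5767°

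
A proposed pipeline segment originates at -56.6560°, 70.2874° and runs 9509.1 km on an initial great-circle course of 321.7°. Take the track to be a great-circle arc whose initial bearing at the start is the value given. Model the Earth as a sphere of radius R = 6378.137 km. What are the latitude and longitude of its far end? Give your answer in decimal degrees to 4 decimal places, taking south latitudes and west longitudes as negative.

δ = 9509.1/6378.137 = 1.490890 rad (85.4217°).
Converting: φ₁ = -0.988834 rad, θ = 5.614724 rad.
sin φ₂ = sin φ₁ cos δ + cos φ₁ sin δ cos θ = (-0.835385)(0.079821) + (0.549665)(0.996809)(0.784776) = 0.363306
φ₂ = asin(0.363306) = 0.371814 rad = 21.3033°.
Δλ = atan2( sin θ sin δ cos φ₁ , cos δ − sin φ₁ sin φ₂ ) = atan2(-0.339584, 0.383322) = -0.724968 rad = -41.5376°.
λ₂ = 70.2874° + -41.5376° = 28.7498°.

latitude 21.3033°, longitude 28.7498°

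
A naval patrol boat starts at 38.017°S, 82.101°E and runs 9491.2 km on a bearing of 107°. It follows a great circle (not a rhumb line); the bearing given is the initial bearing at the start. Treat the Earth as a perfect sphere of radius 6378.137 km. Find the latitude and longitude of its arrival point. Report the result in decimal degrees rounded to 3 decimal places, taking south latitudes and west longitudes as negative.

latitude -16.286°, longitude 178.944°

Angular distance δ = d/R = 9491.2 / 6378.137 = 1.488083 rad.
Converting: φ₁ = -0.663522 rad, θ = 1.867502 rad.
Destination latitude: φ₂ = arcsin( sin φ₁ cos δ + cos φ₁ sin δ cos θ ) = arcsin(-0.280436) = -16.286°.
Δλ = atan2( sin θ sin δ cos φ₁ , cos δ − sin φ₁ sin φ₂ ) = atan2(0.750828, -0.090100) = 1.690227 rad = 96.843°.
λ₂ = λ₁ + Δλ = 178.944°.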